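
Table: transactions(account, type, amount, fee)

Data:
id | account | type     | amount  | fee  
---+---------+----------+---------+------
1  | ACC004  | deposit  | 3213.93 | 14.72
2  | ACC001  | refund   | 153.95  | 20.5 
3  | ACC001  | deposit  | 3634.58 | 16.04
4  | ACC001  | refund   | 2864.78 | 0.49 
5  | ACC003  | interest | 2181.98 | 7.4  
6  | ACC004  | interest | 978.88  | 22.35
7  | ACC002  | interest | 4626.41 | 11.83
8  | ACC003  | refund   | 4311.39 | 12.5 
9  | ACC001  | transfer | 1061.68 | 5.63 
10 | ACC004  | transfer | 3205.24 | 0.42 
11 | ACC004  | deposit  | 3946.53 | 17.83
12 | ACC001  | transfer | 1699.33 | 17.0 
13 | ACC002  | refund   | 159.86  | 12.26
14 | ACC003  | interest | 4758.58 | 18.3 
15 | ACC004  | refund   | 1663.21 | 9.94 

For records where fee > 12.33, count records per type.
SELECT type, COUNT(*)
FROM transactions
WHERE fee > 12.33
GROUP BY type

Note: WHERE filters rows before grouping.

Result:
  deposit: 3
  interest: 2
  refund: 2
  transfer: 1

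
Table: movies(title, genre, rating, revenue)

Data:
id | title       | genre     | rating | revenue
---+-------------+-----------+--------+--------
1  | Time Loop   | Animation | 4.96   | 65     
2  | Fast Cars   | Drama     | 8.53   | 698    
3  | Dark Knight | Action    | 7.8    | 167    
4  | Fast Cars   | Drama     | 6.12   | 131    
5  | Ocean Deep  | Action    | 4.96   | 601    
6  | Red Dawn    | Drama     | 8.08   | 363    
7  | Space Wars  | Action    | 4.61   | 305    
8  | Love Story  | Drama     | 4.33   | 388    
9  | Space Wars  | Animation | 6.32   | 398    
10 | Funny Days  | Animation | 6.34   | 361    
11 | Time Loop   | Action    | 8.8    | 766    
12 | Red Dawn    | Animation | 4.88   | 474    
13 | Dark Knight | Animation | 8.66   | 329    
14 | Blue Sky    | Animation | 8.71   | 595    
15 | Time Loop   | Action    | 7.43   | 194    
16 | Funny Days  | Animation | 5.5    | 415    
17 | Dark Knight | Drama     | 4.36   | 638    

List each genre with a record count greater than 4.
SELECT genre, COUNT(*) as cnt
FROM movies
GROUP BY genre
HAVING COUNT(*) > 4

Result:
  Action: 5
  Animation: 7
  Drama: 5

Note: HAVING filters groups after aggregation, WHERE filters rows before.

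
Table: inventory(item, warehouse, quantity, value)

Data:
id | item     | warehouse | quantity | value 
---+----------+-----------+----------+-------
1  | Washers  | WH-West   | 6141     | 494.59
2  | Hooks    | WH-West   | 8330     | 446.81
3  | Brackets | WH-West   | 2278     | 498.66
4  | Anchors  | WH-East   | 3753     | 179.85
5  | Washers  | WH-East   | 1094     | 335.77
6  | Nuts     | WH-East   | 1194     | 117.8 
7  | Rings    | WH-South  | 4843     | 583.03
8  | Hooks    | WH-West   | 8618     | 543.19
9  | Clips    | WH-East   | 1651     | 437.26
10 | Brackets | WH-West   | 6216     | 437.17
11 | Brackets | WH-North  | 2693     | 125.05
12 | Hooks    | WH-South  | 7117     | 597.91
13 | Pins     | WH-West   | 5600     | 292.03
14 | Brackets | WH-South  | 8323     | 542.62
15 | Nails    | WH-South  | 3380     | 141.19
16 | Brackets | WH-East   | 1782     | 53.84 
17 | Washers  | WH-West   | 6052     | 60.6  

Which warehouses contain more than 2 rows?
SELECT warehouse, COUNT(*) as cnt
FROM inventory
GROUP BY warehouse
HAVING COUNT(*) > 2

Result:
  WH-East: 5
  WH-South: 4
  WH-West: 7

Note: HAVING filters groups after aggregation, WHERE filters rows before.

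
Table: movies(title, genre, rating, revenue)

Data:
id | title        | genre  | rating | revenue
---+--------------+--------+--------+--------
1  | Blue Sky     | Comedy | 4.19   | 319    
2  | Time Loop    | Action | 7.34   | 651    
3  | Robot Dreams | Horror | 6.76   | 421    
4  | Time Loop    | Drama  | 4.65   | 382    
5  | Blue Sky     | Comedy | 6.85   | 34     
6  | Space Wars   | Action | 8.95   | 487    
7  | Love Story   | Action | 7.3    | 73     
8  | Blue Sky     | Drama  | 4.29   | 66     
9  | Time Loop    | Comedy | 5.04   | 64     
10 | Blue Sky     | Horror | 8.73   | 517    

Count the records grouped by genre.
SELECT genre, COUNT(*) as count
FROM movies
GROUP BY genre

Result:
  Action: 3
  Comedy: 3
  Drama: 2
  Horror: 2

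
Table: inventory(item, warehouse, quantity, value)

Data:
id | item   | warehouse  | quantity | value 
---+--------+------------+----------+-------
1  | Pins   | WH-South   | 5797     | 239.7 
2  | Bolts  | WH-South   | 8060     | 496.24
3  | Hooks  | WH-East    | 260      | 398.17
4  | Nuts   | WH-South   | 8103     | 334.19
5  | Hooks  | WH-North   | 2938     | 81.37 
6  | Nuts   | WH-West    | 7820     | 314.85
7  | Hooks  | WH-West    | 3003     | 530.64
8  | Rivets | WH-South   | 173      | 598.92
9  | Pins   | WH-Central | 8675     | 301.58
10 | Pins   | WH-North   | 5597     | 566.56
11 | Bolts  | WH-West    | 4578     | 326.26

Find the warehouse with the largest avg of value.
SELECT warehouse, AVG(value) as val
FROM inventory
GROUP BY warehouse
ORDER BY val DESC
LIMIT 1

Result: WH-South with avg(value) = 417.26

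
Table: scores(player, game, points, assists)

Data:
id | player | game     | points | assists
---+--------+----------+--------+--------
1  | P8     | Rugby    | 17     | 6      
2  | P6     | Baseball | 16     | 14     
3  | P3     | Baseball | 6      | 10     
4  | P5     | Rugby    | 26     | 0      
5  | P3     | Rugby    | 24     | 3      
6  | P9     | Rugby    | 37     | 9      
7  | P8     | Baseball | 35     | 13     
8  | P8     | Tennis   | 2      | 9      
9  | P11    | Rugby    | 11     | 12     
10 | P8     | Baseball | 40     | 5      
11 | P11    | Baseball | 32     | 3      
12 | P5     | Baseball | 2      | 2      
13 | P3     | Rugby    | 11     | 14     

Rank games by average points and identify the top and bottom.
SELECT game, AVG(points)
FROM scores
GROUP BY game
ORDER BY AVG(points)

All groups:
  Tennis: 2.00
  Rugby: 21.00
  Baseball: 21.83

Highest: Baseball (21.83)
Lowest: Tennis (2.00)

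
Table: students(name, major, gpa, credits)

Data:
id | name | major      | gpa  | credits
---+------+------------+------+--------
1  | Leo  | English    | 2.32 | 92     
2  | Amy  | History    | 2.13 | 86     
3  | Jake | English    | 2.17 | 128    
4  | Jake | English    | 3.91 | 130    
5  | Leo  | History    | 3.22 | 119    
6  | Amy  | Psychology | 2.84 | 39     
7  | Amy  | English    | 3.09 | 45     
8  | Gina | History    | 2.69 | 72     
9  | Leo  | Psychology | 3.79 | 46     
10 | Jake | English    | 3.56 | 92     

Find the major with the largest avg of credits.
SELECT major, AVG(credits) as val
FROM students
GROUP BY major
ORDER BY val DESC
LIMIT 1

Result: English with avg(credits) = 97.40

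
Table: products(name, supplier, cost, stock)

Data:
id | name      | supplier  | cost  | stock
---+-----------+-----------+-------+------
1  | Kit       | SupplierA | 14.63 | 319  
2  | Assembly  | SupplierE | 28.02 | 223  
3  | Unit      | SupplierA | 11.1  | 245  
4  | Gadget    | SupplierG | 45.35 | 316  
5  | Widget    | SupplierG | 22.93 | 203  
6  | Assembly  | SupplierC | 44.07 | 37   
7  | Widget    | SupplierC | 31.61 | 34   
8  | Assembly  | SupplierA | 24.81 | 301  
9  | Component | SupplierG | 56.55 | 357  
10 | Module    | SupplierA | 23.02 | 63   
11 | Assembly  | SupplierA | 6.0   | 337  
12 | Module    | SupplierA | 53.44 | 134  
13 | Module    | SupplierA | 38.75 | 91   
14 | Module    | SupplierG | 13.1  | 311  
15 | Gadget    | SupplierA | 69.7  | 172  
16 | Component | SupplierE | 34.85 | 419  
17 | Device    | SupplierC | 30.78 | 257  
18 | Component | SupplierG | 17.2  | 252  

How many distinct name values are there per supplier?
SELECT supplier, COUNT(DISTINCT name)
FROM products
GROUP BY supplier

Result:
  SupplierA: 5 distinct
  SupplierC: 3 distinct
  SupplierE: 2 distinct
  SupplierG: 4 distinct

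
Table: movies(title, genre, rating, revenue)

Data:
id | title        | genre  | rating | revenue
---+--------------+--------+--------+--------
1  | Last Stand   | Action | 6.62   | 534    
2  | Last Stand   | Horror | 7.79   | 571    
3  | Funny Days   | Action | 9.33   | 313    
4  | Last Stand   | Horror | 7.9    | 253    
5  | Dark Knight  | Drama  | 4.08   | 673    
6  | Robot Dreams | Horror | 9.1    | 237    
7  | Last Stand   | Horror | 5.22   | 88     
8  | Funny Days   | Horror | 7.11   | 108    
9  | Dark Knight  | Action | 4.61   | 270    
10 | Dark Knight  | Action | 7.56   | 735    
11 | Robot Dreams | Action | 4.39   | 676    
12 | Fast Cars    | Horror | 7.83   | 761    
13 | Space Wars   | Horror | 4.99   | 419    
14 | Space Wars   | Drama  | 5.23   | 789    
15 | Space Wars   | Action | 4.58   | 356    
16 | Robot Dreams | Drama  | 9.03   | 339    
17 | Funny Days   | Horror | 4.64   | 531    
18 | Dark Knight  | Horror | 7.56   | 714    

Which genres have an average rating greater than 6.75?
SELECT genre, AVG(rating)
FROM movies
GROUP BY genre
HAVING AVG(rating) > 6.75

Result:
  Horror: avg=6.90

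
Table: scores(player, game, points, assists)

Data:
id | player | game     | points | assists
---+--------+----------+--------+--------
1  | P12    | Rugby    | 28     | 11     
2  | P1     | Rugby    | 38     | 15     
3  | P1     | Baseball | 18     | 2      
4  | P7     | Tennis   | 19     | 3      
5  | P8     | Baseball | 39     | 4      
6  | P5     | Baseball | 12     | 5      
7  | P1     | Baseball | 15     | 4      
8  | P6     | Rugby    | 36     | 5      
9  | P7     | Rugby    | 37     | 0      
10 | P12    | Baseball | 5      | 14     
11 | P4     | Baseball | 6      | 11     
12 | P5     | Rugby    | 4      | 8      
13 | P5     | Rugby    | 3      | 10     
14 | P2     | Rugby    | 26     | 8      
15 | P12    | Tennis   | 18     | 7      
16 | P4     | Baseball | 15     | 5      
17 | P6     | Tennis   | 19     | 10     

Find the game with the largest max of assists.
SELECT game, MAX(assists) as val
FROM scores
GROUP BY game
ORDER BY val DESC
LIMIT 1

Result: Rugby with max(assists) = 15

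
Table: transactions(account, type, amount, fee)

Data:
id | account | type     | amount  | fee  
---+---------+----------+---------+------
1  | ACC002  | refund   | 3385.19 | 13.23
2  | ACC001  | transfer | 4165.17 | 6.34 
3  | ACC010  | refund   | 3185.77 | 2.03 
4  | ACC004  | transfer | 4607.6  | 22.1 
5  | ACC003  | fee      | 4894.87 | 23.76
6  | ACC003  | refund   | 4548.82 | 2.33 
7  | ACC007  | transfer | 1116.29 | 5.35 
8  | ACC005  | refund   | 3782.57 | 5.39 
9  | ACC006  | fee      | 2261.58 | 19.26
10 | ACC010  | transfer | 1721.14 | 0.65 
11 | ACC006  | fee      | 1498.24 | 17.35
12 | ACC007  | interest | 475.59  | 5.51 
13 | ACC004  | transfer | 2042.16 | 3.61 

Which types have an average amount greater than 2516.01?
SELECT type, AVG(amount)
FROM transactions
GROUP BY type
HAVING AVG(amount) > 2516.01

Result:
  fee: avg=2884.90
  refund: avg=3725.59
  transfer: avg=2730.47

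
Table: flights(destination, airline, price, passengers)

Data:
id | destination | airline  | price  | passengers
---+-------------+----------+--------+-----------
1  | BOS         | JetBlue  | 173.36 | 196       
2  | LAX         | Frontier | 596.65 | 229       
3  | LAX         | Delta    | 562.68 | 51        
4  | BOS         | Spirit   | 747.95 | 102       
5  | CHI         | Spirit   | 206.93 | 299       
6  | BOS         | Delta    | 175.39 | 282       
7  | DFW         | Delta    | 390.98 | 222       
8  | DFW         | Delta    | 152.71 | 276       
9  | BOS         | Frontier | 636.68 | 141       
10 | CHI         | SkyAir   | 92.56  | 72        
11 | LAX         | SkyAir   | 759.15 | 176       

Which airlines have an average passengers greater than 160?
SELECT airline, AVG(passengers)
FROM flights
GROUP BY airline
HAVING AVG(passengers) > 160

Result:
  Delta: avg=207.75
  Frontier: avg=185.00
  JetBlue: avg=196.00
  Spirit: avg=200.50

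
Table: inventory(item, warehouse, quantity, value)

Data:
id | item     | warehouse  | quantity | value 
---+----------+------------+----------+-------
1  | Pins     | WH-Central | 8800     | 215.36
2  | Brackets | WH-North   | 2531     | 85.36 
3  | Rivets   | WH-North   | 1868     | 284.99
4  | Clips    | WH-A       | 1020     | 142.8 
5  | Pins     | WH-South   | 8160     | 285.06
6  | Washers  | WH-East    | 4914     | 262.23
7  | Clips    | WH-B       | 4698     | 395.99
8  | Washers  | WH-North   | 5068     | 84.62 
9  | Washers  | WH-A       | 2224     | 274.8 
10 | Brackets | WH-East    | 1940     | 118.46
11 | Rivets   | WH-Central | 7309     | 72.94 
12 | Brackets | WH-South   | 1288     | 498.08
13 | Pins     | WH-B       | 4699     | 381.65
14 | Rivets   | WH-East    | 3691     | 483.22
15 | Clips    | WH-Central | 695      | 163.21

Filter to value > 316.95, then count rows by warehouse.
SELECT warehouse, COUNT(*)
FROM inventory
WHERE value > 316.95
GROUP BY warehouse

Note: WHERE filters rows before grouping.

Result:
  WH-B: 2
  WH-East: 1
  WH-South: 1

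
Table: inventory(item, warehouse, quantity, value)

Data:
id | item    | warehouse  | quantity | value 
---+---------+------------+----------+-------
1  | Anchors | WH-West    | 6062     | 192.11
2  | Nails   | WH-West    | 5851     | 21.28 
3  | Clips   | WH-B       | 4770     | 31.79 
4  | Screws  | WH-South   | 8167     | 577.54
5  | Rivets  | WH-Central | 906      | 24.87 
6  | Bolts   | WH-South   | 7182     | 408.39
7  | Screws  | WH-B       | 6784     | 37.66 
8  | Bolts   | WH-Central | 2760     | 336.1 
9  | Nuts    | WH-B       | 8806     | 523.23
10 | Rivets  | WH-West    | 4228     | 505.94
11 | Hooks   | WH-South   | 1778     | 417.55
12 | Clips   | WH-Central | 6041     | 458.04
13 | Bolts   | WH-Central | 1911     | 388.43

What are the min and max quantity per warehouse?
SELECT warehouse, MIN(quantity), MAX(quantity)
FROM inventory
GROUP BY warehouse

Result:
  WH-B: min=4770, max=8806
  WH-Central: min=906, max=6041
  WH-South: min=1778, max=8167
  WH-West: min=4228, max=6062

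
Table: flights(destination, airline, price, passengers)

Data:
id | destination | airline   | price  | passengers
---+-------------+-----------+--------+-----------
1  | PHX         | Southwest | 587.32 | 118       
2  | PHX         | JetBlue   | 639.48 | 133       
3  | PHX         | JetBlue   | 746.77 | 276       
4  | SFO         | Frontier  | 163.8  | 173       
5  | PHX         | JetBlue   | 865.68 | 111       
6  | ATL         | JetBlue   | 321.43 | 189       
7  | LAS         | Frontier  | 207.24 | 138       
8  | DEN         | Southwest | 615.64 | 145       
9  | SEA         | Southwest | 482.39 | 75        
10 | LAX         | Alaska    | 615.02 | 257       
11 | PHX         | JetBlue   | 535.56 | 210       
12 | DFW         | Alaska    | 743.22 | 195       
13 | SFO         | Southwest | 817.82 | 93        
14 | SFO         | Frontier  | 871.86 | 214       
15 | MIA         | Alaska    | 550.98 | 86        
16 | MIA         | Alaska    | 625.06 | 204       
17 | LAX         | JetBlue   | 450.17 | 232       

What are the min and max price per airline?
SELECT airline, MIN(price), MAX(price)
FROM flights
GROUP BY airline

Result:
  Alaska: min=550.98, max=743.22
  Frontier: min=163.80, max=871.86
  JetBlue: min=321.43, max=865.68
  Southwest: min=482.39, max=817.82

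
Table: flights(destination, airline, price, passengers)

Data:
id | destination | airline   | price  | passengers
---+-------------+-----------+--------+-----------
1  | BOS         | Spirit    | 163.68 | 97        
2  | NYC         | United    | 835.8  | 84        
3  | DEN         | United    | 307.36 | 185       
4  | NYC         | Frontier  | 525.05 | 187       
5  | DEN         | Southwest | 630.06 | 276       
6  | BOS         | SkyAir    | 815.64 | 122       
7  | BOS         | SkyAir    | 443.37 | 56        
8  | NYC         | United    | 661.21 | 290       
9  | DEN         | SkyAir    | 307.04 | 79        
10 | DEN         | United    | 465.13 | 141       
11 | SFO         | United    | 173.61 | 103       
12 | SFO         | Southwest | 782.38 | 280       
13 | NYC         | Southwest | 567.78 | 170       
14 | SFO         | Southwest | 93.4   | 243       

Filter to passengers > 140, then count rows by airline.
SELECT airline, COUNT(*)
FROM flights
WHERE passengers > 140
GROUP BY airline

Note: WHERE filters rows before grouping.

Result:
  Frontier: 1
  Southwest: 4
  United: 3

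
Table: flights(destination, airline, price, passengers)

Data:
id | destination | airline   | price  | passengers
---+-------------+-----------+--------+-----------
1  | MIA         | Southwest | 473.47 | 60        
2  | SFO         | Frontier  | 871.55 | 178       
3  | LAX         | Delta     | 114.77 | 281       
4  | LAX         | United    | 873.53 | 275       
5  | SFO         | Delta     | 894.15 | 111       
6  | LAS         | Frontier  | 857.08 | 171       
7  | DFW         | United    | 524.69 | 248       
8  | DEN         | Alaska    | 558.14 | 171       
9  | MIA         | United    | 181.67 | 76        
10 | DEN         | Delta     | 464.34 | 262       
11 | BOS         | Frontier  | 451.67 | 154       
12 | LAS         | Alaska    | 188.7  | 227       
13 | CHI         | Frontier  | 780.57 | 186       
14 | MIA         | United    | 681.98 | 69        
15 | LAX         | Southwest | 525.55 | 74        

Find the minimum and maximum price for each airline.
SELECT airline, MIN(price), MAX(price)
FROM flights
GROUP BY airline

Result:
  Alaska: min=188.70, max=558.14
  Delta: min=114.77, max=894.15
  Frontier: min=451.67, max=871.55
  Southwest: min=473.47, max=525.55
  United: min=181.67, max=873.53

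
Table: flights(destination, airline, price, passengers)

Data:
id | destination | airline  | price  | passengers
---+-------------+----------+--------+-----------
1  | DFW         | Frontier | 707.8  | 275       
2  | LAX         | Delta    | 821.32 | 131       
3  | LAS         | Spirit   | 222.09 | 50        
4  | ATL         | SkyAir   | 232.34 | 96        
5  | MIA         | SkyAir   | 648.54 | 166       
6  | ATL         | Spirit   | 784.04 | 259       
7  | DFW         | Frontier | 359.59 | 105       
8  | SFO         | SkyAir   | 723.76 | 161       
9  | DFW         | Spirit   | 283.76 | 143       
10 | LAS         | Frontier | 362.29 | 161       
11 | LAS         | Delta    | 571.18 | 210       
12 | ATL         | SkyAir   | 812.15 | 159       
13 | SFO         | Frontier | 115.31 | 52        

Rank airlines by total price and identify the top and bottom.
SELECT airline, SUM(price)
FROM flights
GROUP BY airline
ORDER BY SUM(price)

All groups:
  Spirit: 1289.89
  Delta: 1392.50
  Frontier: 1544.99
  SkyAir: 2416.79

Highest: SkyAir (2416.79)
Lowest: Spirit (1289.89)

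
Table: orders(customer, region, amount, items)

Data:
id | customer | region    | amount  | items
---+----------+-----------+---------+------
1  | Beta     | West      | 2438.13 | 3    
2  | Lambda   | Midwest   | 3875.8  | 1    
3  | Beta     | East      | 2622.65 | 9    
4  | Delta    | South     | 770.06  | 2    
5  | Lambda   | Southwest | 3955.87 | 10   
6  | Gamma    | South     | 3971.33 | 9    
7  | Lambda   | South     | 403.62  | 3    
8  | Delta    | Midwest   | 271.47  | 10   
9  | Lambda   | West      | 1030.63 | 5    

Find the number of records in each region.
SELECT region, COUNT(*) as count
FROM orders
GROUP BY region

Result:
  East: 1
  Midwest: 2
  South: 3
  Southwest: 1
  West: 2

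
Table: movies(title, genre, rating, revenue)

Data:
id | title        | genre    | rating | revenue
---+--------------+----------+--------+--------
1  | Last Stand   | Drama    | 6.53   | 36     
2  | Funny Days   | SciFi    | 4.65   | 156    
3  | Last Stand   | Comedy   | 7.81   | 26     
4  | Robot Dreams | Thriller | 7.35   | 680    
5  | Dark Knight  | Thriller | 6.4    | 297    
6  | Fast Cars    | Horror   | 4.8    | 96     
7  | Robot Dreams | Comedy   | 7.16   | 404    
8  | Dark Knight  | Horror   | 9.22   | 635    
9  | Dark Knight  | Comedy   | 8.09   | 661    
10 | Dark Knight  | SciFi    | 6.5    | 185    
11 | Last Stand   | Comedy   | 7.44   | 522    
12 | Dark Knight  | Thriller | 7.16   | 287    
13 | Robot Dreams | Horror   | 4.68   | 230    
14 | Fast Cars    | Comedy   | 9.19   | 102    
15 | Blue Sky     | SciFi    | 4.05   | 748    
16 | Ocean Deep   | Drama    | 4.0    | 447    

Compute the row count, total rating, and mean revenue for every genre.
SELECT genre,
       COUNT(*) as cnt,
       SUM(rating) as total_rating,
       AVG(revenue) as avg_revenue
FROM movies
GROUP BY genre

Result:
  Comedy: 5 records, 39.69 total rating, 343.00 avg revenue
  Drama: 2 records, 10.53 total rating, 241.50 avg revenue
  Horror: 3 records, 18.70 total rating, 320.33 avg revenue
  SciFi: 3 records, 15.20 total rating, 363.00 avg revenue
  Thriller: 3 records, 20.91 total rating, 421.33 avg revenue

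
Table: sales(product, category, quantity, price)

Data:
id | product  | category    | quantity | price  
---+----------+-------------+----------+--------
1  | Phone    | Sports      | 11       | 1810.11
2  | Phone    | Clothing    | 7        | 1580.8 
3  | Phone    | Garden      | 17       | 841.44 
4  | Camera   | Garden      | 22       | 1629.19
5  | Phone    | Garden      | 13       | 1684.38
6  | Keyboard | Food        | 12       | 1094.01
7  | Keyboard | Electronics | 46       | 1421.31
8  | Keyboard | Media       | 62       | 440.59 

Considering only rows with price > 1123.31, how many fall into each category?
SELECT category, COUNT(*)
FROM sales
WHERE price > 1123.31
GROUP BY category

Note: WHERE filters rows before grouping.

Result:
  Clothing: 1
  Electronics: 1
  Garden: 2
  Sports: 1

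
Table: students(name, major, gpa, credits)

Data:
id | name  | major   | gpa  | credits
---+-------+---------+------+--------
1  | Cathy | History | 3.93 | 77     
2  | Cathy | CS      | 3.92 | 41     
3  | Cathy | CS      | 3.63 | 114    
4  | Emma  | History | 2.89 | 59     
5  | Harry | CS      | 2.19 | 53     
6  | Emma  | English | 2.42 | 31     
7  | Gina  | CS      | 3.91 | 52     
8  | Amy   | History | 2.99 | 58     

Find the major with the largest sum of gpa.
SELECT major, SUM(gpa) as val
FROM students
GROUP BY major
ORDER BY val DESC
LIMIT 1

Result: CS with sum(gpa) = 13.65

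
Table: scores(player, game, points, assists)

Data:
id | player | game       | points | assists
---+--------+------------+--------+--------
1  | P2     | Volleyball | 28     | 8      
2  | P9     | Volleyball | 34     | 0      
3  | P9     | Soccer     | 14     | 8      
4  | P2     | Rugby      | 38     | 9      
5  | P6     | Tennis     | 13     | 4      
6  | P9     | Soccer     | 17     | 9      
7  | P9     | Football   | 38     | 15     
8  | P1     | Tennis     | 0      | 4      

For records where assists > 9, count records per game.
SELECT game, COUNT(*)
FROM scores
WHERE assists > 9
GROUP BY game

Note: WHERE filters rows before grouping.

Result:
  Football: 1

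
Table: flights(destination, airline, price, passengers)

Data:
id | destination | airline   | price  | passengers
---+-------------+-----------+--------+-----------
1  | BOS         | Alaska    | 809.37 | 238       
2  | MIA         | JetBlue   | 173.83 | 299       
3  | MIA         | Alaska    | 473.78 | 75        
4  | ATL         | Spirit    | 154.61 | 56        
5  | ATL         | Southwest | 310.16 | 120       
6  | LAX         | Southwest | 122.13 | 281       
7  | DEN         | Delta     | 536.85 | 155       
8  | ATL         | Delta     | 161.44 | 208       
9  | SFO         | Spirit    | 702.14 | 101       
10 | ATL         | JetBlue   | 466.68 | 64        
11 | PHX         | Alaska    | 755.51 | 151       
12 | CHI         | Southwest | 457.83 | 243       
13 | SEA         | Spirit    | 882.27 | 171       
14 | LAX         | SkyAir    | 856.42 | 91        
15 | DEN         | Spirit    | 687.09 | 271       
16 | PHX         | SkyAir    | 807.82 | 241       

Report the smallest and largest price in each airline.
SELECT airline, MIN(price), MAX(price)
FROM flights
GROUP BY airline

Result:
  Alaska: min=473.78, max=809.37
  Delta: min=161.44, max=536.85
  JetBlue: min=173.83, max=466.68
  SkyAir: min=807.82, max=856.42
  Southwest: min=122.13, max=457.83
  Spirit: min=154.61, max=882.27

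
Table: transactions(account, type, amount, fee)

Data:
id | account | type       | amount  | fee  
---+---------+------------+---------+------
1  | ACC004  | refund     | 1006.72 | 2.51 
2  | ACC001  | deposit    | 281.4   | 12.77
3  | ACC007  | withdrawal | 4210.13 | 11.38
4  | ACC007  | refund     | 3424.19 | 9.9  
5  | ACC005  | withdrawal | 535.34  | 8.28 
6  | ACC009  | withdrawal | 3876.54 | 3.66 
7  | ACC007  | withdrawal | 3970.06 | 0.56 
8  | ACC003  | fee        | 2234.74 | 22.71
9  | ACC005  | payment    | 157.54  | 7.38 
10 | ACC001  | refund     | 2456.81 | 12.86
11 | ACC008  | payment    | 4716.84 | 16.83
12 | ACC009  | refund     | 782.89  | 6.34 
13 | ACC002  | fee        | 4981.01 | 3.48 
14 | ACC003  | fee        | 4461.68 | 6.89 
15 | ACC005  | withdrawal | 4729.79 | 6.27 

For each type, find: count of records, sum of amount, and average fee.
SELECT type,
       COUNT(*) as cnt,
       SUM(amount) as total_amount,
       AVG(fee) as avg_fee
FROM transactions
GROUP BY type

Result:
  deposit: 1 records, 281.40 total amount, 12.77 avg fee
  fee: 3 records, 11677.43 total amount, 11.03 avg fee
  payment: 2 records, 4874.38 total amount, 12.11 avg fee
  refund: 4 records, 7670.61 total amount, 7.90 avg fee
  withdrawal: 5 records, 17321.86 total amount, 6.03 avg fee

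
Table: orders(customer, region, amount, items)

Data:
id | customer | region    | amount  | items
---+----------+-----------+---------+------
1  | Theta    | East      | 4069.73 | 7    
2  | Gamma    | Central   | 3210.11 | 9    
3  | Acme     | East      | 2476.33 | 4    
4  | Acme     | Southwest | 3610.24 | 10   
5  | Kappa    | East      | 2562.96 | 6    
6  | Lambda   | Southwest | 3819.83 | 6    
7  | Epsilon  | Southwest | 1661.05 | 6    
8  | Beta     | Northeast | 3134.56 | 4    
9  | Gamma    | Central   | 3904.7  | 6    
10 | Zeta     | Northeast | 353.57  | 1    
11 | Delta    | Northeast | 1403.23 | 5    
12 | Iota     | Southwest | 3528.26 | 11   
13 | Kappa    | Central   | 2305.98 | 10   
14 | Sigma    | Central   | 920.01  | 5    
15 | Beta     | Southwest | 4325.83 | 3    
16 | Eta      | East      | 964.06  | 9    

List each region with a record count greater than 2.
SELECT region, COUNT(*) as cnt
FROM orders
GROUP BY region
HAVING COUNT(*) > 2

Result:
  Central: 4
  East: 4
  Northeast: 3
  Southwest: 5

Note: HAVING filters groups after aggregation, WHERE filters rows before.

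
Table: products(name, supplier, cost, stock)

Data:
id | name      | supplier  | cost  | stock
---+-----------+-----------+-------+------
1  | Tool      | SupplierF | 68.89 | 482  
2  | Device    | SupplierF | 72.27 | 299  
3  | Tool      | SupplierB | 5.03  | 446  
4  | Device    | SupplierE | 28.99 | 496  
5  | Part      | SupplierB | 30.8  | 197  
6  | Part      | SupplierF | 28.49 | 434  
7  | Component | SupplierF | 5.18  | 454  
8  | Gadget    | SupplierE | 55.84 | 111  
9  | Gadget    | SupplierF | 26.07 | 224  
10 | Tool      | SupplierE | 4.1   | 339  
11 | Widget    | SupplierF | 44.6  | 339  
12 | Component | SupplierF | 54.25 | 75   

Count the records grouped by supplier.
SELECT supplier, COUNT(*) as count
FROM products
GROUP BY supplier

Result:
  SupplierB: 2
  SupplierE: 3
  SupplierF: 7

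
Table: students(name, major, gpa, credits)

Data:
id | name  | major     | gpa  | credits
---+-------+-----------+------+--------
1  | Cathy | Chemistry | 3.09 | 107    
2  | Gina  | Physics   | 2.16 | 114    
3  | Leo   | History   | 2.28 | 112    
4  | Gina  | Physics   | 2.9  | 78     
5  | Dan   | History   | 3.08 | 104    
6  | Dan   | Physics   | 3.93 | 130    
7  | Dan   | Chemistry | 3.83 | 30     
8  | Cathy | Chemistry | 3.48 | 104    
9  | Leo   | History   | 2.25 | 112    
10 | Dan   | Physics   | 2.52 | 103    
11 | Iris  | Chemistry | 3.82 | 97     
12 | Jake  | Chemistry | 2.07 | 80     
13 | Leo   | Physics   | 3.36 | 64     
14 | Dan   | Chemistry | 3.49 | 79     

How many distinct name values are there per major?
SELECT major, COUNT(DISTINCT name)
FROM students
GROUP BY major

Result:
  Chemistry: 4 distinct
  History: 2 distinct
  Physics: 3 distinct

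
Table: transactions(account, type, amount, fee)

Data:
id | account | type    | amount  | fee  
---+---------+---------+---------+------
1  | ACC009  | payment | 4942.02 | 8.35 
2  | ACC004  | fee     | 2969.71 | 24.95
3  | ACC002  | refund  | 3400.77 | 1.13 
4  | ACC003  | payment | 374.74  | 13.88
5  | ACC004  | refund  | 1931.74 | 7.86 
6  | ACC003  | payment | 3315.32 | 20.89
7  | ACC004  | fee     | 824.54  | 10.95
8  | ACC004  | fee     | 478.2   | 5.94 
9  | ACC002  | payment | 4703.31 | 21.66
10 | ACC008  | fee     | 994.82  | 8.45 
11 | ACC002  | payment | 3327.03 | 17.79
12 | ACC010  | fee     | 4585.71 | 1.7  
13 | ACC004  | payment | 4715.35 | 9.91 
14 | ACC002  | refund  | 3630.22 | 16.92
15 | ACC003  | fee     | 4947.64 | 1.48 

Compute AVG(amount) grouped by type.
SELECT type, AVG(amount) as result
FROM transactions
GROUP BY type

Result:
  fee: 2466.77
  payment: 3562.96
  refund: 2987.58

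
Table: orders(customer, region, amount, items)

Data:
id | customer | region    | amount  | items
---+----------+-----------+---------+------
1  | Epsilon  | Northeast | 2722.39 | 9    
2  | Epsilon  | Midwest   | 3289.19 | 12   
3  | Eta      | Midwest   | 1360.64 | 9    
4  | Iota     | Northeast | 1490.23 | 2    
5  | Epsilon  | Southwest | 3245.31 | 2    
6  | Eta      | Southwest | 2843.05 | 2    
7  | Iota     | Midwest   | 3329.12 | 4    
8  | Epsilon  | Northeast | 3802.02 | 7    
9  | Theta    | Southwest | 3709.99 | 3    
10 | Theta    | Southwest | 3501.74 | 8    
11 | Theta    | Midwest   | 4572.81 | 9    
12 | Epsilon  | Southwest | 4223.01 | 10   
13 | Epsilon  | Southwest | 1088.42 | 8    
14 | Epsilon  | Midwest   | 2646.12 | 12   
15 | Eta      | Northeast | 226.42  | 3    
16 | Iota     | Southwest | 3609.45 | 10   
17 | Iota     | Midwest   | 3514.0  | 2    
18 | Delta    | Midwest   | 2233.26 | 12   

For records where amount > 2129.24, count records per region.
SELECT region, COUNT(*)
FROM orders
WHERE amount > 2129.24
GROUP BY region

Note: WHERE filters rows before grouping.

Result:
  Midwest: 6
  Northeast: 2
  Southwest: 6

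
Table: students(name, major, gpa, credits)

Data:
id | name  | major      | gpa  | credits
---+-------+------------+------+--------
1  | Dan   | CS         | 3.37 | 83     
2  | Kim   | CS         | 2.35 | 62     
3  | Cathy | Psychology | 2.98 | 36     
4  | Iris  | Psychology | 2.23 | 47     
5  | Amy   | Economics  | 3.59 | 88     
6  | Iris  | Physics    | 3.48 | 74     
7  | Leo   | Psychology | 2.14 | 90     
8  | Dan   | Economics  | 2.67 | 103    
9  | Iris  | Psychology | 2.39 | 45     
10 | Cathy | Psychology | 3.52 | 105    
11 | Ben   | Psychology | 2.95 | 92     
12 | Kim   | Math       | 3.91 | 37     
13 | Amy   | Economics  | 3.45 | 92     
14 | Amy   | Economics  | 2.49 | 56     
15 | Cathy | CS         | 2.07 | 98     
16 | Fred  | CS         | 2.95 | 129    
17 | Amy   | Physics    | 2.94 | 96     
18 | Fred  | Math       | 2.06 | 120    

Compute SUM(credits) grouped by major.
SELECT major, SUM(credits) as result
FROM students
GROUP BY major

Result:
  CS: 372
  Economics: 339
  Math: 157
  Physics: 170
  Psychology: 415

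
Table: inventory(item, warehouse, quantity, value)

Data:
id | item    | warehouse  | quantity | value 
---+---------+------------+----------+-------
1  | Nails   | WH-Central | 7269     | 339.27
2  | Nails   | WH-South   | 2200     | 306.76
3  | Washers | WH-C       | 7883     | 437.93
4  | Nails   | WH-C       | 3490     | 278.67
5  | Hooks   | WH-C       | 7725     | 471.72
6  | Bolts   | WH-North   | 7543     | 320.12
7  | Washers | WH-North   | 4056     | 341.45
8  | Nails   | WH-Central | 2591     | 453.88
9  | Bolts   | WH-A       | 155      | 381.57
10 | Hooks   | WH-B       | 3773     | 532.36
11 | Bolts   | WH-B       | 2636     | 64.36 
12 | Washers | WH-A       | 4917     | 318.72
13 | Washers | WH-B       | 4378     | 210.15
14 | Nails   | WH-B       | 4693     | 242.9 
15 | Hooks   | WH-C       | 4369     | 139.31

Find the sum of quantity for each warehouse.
SELECT warehouse, SUM(quantity) as result
FROM inventory
GROUP BY warehouse

Result:
  WH-A: 5072
  WH-B: 15480
  WH-C: 23467
  WH-Central: 9860
  WH-North: 11599
  WH-South: 2200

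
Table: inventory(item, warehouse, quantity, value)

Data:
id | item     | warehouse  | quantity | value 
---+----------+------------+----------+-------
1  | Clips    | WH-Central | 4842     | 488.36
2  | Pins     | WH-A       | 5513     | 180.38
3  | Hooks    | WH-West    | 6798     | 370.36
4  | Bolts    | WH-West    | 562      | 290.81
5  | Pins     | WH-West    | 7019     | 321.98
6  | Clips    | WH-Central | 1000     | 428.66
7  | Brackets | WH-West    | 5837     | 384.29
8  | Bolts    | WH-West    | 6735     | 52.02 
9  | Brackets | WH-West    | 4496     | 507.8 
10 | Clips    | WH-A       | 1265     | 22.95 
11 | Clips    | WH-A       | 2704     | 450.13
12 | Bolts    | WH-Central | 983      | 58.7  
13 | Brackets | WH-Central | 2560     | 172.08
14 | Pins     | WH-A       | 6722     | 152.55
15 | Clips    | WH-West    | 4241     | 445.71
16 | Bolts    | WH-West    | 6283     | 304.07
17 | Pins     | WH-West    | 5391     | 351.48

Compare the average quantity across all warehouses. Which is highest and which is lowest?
SELECT warehouse, AVG(quantity)
FROM inventory
GROUP BY warehouse
ORDER BY AVG(quantity)

All groups:
  WH-Central: 2346.25
  WH-A: 4051.00
  WH-West: 5262.44

Highest: WH-West (5262.44)
Lowest: WH-Central (2346.25)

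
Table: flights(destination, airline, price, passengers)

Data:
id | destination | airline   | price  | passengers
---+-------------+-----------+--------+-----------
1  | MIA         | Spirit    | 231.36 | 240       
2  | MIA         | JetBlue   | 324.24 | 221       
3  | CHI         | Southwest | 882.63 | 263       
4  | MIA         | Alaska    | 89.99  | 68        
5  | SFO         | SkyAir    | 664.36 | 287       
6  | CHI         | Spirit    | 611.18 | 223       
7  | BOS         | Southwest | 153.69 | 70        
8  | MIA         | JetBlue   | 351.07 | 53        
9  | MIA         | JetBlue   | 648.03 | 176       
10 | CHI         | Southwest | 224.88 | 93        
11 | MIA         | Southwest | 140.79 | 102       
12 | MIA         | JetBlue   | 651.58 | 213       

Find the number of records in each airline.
SELECT airline, COUNT(*) as count
FROM flights
GROUP BY airline

Result:
  Alaska: 1
  JetBlue: 4
  SkyAir: 1
  Southwest: 4
  Spirit: 2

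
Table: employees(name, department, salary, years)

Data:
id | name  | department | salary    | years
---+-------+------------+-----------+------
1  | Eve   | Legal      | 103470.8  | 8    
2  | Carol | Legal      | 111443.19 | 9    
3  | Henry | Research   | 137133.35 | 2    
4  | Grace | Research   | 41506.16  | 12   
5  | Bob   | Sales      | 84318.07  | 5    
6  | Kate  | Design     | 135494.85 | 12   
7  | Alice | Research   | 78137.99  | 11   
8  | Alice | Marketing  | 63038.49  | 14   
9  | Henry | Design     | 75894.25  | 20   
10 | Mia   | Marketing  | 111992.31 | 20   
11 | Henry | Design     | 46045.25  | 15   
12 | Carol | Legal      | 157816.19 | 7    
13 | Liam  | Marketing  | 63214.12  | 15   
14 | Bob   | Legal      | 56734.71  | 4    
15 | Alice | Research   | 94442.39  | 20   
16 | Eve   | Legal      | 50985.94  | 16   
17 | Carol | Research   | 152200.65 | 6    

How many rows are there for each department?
SELECT department, COUNT(*) as count
FROM employees
GROUP BY department

Result:
  Design: 3
  Legal: 5
  Marketing: 3
  Research: 5
  Sales: 1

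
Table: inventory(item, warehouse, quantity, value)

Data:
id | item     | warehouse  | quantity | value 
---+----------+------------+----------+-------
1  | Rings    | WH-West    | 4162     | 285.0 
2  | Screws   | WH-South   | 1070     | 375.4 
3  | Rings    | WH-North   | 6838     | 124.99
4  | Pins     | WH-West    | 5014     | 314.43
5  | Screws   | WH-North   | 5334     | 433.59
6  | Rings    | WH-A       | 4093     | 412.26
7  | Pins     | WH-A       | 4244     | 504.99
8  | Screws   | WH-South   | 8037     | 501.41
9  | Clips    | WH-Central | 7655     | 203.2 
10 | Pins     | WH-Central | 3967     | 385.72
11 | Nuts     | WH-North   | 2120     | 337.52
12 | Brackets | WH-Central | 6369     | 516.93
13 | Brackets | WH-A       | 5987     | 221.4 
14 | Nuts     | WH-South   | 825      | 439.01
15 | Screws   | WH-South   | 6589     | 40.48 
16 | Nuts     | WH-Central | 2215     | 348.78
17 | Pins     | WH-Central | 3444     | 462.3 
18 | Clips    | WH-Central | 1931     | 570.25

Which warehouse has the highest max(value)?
SELECT warehouse, MAX(value) as val
FROM inventory
GROUP BY warehouse
ORDER BY val DESC
LIMIT 1

Result: WH-Central with max(value) = 570.25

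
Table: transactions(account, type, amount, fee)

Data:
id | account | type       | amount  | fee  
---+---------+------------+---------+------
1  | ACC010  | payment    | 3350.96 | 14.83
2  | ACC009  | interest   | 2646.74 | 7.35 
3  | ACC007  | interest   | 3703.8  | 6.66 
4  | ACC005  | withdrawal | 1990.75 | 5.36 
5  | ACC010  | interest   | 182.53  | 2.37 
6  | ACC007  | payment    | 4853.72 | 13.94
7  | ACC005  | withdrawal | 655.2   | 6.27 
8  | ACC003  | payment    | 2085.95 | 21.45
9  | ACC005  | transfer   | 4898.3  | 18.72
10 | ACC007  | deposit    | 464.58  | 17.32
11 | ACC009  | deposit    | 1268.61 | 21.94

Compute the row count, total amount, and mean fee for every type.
SELECT type,
       COUNT(*) as cnt,
       SUM(amount) as total_amount,
       AVG(fee) as avg_fee
FROM transactions
GROUP BY type

Result:
  deposit: 2 records, 1733.19 total amount, 19.63 avg fee
  interest: 3 records, 6533.07 total amount, 5.46 avg fee
  payment: 3 records, 10290.63 total amount, 16.74 avg fee
  transfer: 1 records, 4898.30 total amount, 18.72 avg fee
  withdrawal: 2 records, 2645.95 total amount, 5.82 avg fee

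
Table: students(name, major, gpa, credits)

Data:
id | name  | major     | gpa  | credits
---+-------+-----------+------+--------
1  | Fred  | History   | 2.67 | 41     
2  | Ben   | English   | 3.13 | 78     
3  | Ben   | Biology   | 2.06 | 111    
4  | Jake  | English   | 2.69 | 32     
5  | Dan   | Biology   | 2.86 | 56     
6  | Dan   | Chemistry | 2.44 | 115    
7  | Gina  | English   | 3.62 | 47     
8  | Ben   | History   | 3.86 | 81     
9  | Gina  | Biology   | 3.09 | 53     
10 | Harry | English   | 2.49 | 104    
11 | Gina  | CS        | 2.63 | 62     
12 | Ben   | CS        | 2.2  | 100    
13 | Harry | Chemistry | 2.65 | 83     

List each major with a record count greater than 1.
SELECT major, COUNT(*) as cnt
FROM students
GROUP BY major
HAVING COUNT(*) > 1

Result:
  Biology: 3
  CS: 2
  Chemistry: 2
  English: 4
  History: 2

Note: HAVING filters groups after aggregation, WHERE filters rows before.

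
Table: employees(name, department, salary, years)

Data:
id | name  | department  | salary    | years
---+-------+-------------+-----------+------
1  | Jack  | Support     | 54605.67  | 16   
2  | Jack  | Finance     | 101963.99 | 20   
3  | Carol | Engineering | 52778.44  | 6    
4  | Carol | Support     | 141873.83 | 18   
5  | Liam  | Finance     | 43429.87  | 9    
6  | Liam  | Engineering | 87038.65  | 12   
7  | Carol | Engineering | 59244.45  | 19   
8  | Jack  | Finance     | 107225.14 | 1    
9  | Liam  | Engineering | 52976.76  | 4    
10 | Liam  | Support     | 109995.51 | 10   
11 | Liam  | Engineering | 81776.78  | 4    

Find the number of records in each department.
SELECT department, COUNT(*) as count
FROM employees
GROUP BY department

Result:
  Engineering: 5
  Finance: 3
  Support: 3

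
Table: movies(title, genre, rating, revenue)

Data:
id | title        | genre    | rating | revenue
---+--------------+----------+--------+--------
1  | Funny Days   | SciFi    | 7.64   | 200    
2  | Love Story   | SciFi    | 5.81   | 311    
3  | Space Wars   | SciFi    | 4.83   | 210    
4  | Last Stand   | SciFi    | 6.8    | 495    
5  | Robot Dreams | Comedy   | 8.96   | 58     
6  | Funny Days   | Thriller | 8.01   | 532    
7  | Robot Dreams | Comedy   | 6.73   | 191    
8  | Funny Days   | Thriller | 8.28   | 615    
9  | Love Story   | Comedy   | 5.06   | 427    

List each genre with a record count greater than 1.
SELECT genre, COUNT(*) as cnt
FROM movies
GROUP BY genre
HAVING COUNT(*) > 1

Result:
  Comedy: 3
  SciFi: 4
  Thriller: 2

Note: HAVING filters groups after aggregation, WHERE filters rows before.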